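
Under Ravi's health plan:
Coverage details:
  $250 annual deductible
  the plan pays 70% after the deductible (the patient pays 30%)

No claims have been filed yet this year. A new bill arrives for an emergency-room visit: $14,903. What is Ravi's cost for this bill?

$4,645.90

The full $250 deductible is still open; $250 of this bill applies to it.
That leaves $14,903 − $250 = $14,653 for coinsurance.
Coinsurance: $14,653 × 30% = $4,395.90.
That puts the patient's cost at $250 + $4,395.90 = $4,645.90.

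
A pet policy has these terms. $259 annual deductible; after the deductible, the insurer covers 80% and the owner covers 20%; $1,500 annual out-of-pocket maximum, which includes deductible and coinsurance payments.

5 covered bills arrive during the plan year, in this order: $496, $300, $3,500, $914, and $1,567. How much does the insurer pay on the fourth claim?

Bill 1, $496: deductible takes $259, $237 remains; 20% of $237 = $47.40. Cost to owner: $306.40. OOP to date $306.40. Plan pays $496 − $306.40 = $189.60.
Bill 2, $300: deductible already satisfied, so owner's share is 20% × $300 = $60. Cost to owner: $60. OOP to date $366.40. Insurer: $300 − $60 = $240.
Bill 3, $3,500: 20% coinsurance on $3,500 = $700. Owner pays $700; OOP now $1,066.40. Plan pays $3,500 − $700 = $2,800.
Bill 4, $914: 20% coinsurance on $914 = $182.80. Owner owes $182.80 (running OOP $1,249.20). Plan pays $914 − $182.80 = $731.20.

$731.20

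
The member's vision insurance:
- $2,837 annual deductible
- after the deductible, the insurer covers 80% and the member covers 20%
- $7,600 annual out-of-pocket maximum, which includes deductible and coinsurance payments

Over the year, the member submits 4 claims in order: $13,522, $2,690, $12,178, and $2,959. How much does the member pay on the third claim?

$2,088

#1 ($13,522): $2,837 to deductible, leaving $10,685; 20% of $10,685 = $2,137. Member pays $4,974; OOP now $4,974.
#2 ($2,690): deductible already satisfied, so member's share is 20% × $2,690 = $538. Member pays $538; OOP now $5,512.
#3 ($12,178): deductible met; 20% of $12,178 = $2,435.60. That would push OOP to $7,947.60, over the $7,600 cap, so member pays $7,600 − $5,512 = $2,088.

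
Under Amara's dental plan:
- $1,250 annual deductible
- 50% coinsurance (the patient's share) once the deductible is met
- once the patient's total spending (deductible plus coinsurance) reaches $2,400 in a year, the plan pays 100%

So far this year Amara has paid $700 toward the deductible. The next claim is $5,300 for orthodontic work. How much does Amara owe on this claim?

$1,700

Remaining deductible: $1,250 − $700 = $550.
That leaves $5,300 − $550 = $4,750 for coinsurance.
50% of $4,750 = $2,375 falls to the patient.
That puts the patient's cost at $550 + $2,375 = $2,925 before any cap.
Year-to-date out-of-pocket would reach $700 + $2,925 = $3,625, above the $2,400 maximum, so the patient pays only $2,400 − $700 = $1,700.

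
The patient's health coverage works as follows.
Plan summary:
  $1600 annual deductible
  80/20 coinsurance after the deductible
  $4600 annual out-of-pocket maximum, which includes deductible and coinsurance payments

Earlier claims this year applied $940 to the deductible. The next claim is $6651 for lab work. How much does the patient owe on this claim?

$1858.20

Deductible still to meet: $1600 − $940 = $660.
That leaves $6651 − $660 = $5991 for coinsurance.
Coinsurance: $5991 × 20% = $1198.20.
So the patient owes $660 + $1198.20 = $1858.20 before any cap.
Total out-of-pocket so far would be $940 + $1858.20 = $2798.20, below the $4600 cap — no reduction.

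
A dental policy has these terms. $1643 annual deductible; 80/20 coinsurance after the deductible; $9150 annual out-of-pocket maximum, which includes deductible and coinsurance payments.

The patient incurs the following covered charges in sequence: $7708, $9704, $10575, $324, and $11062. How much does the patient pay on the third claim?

Claim 1 ($7708): $1643 finishes the deductible; $6065 goes to coinsurance; coinsurance $6065 × 20% = $1213. Patient owes $2856 (running OOP $2856).
Claim 2 ($9704): deductible already satisfied, so patient's share is 20% × $9704 = $1940.80. Patient pays $1940.80; OOP now $4796.80.
Claim 3 ($10575): 20% coinsurance on $10575 = $2115. Patient pays $2115; OOP now $6911.80.

$2115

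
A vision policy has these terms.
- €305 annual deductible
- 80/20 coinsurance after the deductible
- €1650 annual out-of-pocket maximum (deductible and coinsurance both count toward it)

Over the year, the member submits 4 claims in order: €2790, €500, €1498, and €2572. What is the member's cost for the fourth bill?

€448.40

Claim 1 (€2790): €305 to deductible, leaving €2485; member's 20% is €497. Member pays €802; OOP now €802.
Claim 2 (€500): 20% coinsurance on €500 = €100. Member owes €100 (running OOP €902).
Claim 3 (€1498): 20% coinsurance on €1498 = €299.60. Cost to member: €299.60. OOP to date €1201.60.
Claim 4 (€2572): 20% coinsurance on €2572 = €514.40. OOP would hit €1716 > €1650, so the cap limits the member to €1650 − €1201.60 = €448.40.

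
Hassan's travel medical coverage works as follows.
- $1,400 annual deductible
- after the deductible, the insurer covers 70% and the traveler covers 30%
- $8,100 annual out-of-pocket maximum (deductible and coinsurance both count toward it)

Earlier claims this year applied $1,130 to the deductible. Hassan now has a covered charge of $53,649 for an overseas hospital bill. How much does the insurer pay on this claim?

$46,679

$1,130 of the $1,400 deductible is already met, leaving $270.
The remaining $53,379 (= $53,649 − $270) moves to coinsurance.
30% of $53,379 = $16,013.70 falls to the traveler.
That puts the traveler's cost at $270 + $16,013.70 = $16,283.70 before any cap.
Adding $16,283.70 to the $1,130 already spent would give $17,413.70, which exceeds the $8,100 cap; the traveler pays just $8,100 − $1,130 = $6,970.
Insurer pays the balance: $53,649 − $6,970 = $46,679.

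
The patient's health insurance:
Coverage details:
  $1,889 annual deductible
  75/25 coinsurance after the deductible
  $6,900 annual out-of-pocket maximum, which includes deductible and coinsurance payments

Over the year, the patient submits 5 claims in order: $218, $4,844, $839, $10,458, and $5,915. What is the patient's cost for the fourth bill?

Bill 1, $218: entire amount goes to the deductible. Patient owes $218 (running OOP $218).
Bill 2, $4,844: $1,671 finishes the deductible; $3,173 goes to coinsurance; 25% of $3,173 = $793.25. Patient pays $2,464.25; OOP now $2,682.25.
Bill 3, $839: deductible already satisfied, so patient's share is 25% × $839 = $209.75. Patient owes $209.75 (running OOP $2,892).
Bill 4, $10,458: deductible already satisfied, so patient's share is 25% × $10,458 = $2,614.50. Patient pays $2,614.50; OOP now $5,506.50.

$2,614.50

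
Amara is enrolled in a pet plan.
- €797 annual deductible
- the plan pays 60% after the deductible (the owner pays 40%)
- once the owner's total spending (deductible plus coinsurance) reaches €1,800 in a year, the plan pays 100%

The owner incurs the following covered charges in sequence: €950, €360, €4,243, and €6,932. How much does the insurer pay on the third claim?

€3,445.20

Claim 1 — €950: €797 to deductible, leaving €153; owner's 40% is €61.20. Cost to owner: €858.20. OOP to date €858.20. Insurer: €950 − €858.20 = €91.80.
Claim 2 — €360: 40% coinsurance on €360 = €144. Owner pays €144; OOP now €1,002.20. Insurer: €360 − €144 = €216.
Claim 3 — €4,243: deductible met; 40% of €4,243 = €1,697.20. OOP would hit €2,699.40 > €1,800, so the cap limits the owner to €1,800 − €1,002.20 = €797.80. Plan pays €4,243 − €797.80 = €3,445.20.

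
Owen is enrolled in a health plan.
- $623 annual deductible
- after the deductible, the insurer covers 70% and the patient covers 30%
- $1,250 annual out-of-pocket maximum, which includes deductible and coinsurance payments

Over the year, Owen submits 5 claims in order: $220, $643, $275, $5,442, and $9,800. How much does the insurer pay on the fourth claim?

Bill 1, $220: entire amount goes to the deductible. Patient pays $220; OOP now $220. Plan pays $220 − $220 = $0.
Bill 2, $643: $403 to deductible, leaving $240; coinsurance $240 × 30% = $72. Patient owes $475 (running OOP $695). Plan pays $643 − $475 = $168.
Bill 3, $275: 30% coinsurance on $275 = $82.50. Patient pays $82.50; OOP now $777.50. Insurer: $275 − $82.50 = $192.50.
Bill 4, $5,442: deductible met; 30% of $5,442 = $1,632.60. That would push OOP to $2,410.10, over the $1,250 cap, so patient pays $1,250 − $777.50 = $472.50. Insurer: $5,442 − $472.50 = $4,969.50.

$4,969.50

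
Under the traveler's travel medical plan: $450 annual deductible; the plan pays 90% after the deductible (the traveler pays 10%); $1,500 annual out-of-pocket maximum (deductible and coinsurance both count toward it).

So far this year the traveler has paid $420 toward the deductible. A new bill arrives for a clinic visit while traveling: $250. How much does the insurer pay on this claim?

$198

Remaining deductible: $450 − $420 = $30.
That leaves $250 − $30 = $220 for coinsurance.
10% of $220 = $22 falls to the traveler.
So the traveler owes $30 + $22 = $52 before any cap.
Year-to-date out-of-pocket becomes $420 + $52 = $472, still under the $1,500 maximum, so no cap applies.
Insurer pays the balance: $250 − $52 = $198.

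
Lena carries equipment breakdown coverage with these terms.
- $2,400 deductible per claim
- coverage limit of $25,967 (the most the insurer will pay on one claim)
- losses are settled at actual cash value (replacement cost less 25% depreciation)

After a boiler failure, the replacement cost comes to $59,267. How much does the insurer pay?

Depreciate 25%: the covered value is $59,267 × 0.75 = $44,450.25.
Less the $2,400 deductible: $44,450.25 − $2,400 = $42,050.25.
Since $42,050.25 > $25,967, the payout is capped at $25,967.

$25,967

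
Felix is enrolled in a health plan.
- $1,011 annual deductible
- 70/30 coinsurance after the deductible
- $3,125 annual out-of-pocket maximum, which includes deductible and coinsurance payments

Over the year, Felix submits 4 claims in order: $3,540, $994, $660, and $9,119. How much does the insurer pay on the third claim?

$462

Claim 1 ($3,540): deductible takes $1,011, $2,529 remains; 30% of $2,529 = $758.70. Patient owes $1,769.70 (running OOP $1,769.70). Plan pays $3,540 − $1,769.70 = $1,770.30.
Claim 2 ($994): 30% coinsurance on $994 = $298.20. Cost to patient: $298.20. OOP to date $2,067.90. Plan pays $994 − $298.20 = $695.80.
Claim 3 ($660): deductible already satisfied, so patient's share is 30% × $660 = $198. Cost to patient: $198. OOP to date $2,265.90. Plan pays $660 − $198 = $462.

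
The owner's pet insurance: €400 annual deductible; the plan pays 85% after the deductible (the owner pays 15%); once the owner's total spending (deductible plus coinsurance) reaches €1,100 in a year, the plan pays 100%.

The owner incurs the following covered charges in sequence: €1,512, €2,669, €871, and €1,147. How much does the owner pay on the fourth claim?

Bill 1, €1,512: deductible takes €400, €1,112 remains; coinsurance €1,112 × 15% = €166.80. Cost to owner: €566.80. OOP to date €566.80.
Bill 2, €2,669: deductible met; 15% of €2,669 = €400.35. Owner pays €400.35; OOP now €967.15.
Bill 3, €871: deductible met; 15% of €871 = €130.65. Cost to owner: €130.65. OOP to date €1,097.80.
Bill 4, €1,147: 15% coinsurance on €1,147 = €172.05. That would push OOP to €1,269.85, over the €1,100 cap, so owner pays €1,100 − €1,097.80 = €2.20.

€2.20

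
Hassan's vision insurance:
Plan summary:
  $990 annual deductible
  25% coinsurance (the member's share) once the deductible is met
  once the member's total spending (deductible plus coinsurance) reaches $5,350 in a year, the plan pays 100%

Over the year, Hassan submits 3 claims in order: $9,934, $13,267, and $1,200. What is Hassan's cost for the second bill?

Claim 1 ($9,934): deductible takes $990, $8,944 remains; member's 25% is $2,236. Member owes $3,226 (running OOP $3,226).
Claim 2 ($13,267): 25% coinsurance on $13,267 = $3,316.75. That would push OOP to $6,542.75, over the $5,350 cap, so member pays $5,350 − $3,226 = $2,124.

$2,124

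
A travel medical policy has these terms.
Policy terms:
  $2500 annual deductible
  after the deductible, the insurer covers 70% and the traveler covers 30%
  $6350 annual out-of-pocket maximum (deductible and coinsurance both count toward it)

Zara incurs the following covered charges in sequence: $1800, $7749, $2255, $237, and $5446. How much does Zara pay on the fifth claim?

Claim 1 ($1800): entire amount goes to the deductible. Traveler pays $1800; OOP now $1800.
Claim 2 ($7749): $700 finishes the deductible; $7049 goes to coinsurance; 30% of $7049 = $2114.70. Traveler pays $2814.70; OOP now $4614.70.
Claim 3 ($2255): deductible already satisfied, so traveler's share is 30% × $2255 = $676.50. Traveler owes $676.50 (running OOP $5291.20).
Claim 4 ($237): 30% coinsurance on $237 = $71.10. Cost to traveler: $71.10. OOP to date $5362.30.
Claim 5 ($5446): 30% coinsurance on $5446 = $1633.80. That would push OOP to $6996.10, over the $6350 cap, so traveler pays $6350 − $5362.30 = $987.70.

$987.70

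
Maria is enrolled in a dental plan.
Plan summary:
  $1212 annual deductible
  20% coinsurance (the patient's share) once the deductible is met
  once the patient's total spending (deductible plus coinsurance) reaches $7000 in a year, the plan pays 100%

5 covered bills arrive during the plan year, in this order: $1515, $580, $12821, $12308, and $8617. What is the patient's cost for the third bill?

Claim 1 ($1515): $1212 to deductible, leaving $303; coinsurance $303 × 20% = $60.60. Patient owes $1272.60 (running OOP $1272.60).
Claim 2 ($580): deductible met; 20% of $580 = $116. Patient owes $116 (running OOP $1388.60).
Claim 3 ($12821): 20% coinsurance on $12821 = $2564.20. Patient owes $2564.20 (running OOP $3952.80).

$2564.20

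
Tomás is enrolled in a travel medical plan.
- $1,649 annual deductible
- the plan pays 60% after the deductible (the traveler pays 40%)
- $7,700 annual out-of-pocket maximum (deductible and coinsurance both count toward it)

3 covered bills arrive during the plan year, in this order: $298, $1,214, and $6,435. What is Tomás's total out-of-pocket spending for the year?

$4,168.20

Claim 1 ($298): entire amount goes to the deductible. Traveler pays $298; OOP now $298.
Claim 2 ($1,214): fully absorbed by the deductible. Traveler owes $1,214 (running OOP $1,512).
Claim 3 ($6,435): $137 to deductible, leaving $6,298; traveler's 40% is $2,519.20. Cost to traveler: $2,656.20. OOP to date $4,168.20.
Summing the traveler's payments: $298 + $1,214 + $2,656.20 = $4,168.20.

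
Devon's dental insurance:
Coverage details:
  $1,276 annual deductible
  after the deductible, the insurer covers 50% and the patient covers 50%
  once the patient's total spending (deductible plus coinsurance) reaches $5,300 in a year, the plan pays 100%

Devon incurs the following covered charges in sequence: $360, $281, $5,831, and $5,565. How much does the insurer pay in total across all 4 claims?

Bill 1, $360: entire amount goes to the deductible. Patient pays $360; OOP now $360. Plan pays $360 − $360 = $0.
Bill 2, $281: fully absorbed by the deductible. Patient pays $281; OOP now $641. Plan pays $281 − $281 = $0.
Bill 3, $5,831: $635 finishes the deductible; $5,196 goes to coinsurance; patient's 50% is $2,598. Cost to patient: $3,233. OOP to date $3,874. Insurer: $5,831 − $3,233 = $2,598.
Bill 4, $5,565: 50% coinsurance on $5,565 = $2,782.50. Adding that to $3,874 gives $6,656.50, past the $5,300 cap; patient pays only $5,300 − $3,874 = $1,426. Insurer: $5,565 − $1,426 = $4,139.
Insurer total = bills − patient's total = $12,037 − $5,300 = $6,737.

$6,737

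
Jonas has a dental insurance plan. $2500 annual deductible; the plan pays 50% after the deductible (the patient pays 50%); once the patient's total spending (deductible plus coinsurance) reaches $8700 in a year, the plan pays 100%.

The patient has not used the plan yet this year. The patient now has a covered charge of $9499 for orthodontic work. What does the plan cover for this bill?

The full $2500 deductible is still open; $2500 of this bill applies to it.
After the $2500 deductible portion, $9499 − $2500 = $6999 is subject to coinsurance.
Coinsurance: $6999 × 50% = $3499.50.
So the patient owes $2500 + $3499.50 = $5999.50 before any cap.
Cumulative spending $0 + $5999.50 = $5999.50 stays under the $8700 maximum.
Insurer pays the balance: $9499 − $5999.50 = $3499.50.

$3499.50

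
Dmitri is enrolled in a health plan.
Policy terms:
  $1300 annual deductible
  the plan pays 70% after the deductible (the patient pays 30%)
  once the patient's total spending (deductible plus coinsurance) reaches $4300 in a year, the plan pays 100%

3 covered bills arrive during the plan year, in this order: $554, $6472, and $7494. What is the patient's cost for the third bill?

Claim 1 ($554): entire amount goes to the deductible. Patient pays $554; OOP now $554.
Claim 2 ($6472): $746 finishes the deductible; $5726 goes to coinsurance; 30% of $5726 = $1717.80. Patient pays $2463.80; OOP now $3017.80.
Claim 3 ($7494): 30% coinsurance on $7494 = $2248.20. Adding that to $3017.80 gives $5266, past the $4300 cap; patient pays only $4300 − $3017.80 = $1282.20.

$1282.20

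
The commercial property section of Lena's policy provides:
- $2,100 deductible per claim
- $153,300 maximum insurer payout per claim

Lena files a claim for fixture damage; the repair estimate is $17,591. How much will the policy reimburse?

Less the $2,100 deductible: $17,591 − $2,100 = $15,491.
$15,491 ≤ $153,300, so the limit doesn't bind; insurer pays $15,491.

$15,491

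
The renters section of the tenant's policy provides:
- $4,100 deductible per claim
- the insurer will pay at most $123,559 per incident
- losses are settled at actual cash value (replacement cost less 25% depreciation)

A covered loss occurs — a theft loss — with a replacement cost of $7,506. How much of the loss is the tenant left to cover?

$5,976.50

Actual cash value after 25% depreciation: $7,506 × 75% = $5,629.50.
After the deductible, $5,629.50 − $4,100 = $1,529.50 remains.
That's under the $123,559 cap, so the insurer reimburses the full $1,529.50.
Tenant's share is the uncovered remainder: $7,506 − $1,529.50 = $5,976.50.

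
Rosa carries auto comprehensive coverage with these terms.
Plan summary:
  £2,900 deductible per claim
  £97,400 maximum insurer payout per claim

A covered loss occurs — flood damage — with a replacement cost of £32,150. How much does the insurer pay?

Subtract the deductible: £32,150 − £2,900 = £29,250.
That's under the £97,400 cap, so the insurer reimburses the full £29,250.

£29,250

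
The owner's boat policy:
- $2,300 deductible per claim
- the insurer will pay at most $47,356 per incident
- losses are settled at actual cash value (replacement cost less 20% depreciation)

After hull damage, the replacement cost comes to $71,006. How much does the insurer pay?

$47,356

At 20% depreciation, ACV = $71,006 − $14,201.20 = $56,804.80.
Subtract the deductible: $56,804.80 − $2,300 = $54,504.80.
The $47,356 per-incident cap binds; insurer pays $47,356.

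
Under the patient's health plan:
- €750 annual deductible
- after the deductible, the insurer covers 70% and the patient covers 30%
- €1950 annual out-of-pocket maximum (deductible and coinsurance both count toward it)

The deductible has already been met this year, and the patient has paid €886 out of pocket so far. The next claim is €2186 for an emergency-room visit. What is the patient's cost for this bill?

With the deductible met, the entire €2186 is subject to coinsurance.
Coinsurance: €2186 × 30% = €655.80.
Cumulative spending €886 + €655.80 = €1541.80 stays under the €1950 maximum.

€655.80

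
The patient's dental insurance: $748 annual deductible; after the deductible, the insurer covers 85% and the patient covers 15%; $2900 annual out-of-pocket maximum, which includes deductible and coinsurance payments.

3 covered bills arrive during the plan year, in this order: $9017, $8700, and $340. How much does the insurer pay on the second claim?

$7788.35

Claim 1 — $9017: $748 finishes the deductible; $8269 goes to coinsurance; patient's 15% is $1240.35. Patient owes $1988.35 (running OOP $1988.35). Insurer: $9017 − $1988.35 = $7028.65.
Claim 2 — $8700: 15% coinsurance on $8700 = $1305. That would push OOP to $3293.35, over the $2900 cap, so patient pays $2900 − $1988.35 = $911.65. Plan pays $8700 − $911.65 = $7788.35.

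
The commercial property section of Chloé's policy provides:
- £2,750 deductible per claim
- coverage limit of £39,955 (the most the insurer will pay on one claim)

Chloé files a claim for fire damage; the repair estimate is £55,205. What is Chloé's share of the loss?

After the deductible, £55,205 − £2,750 = £52,455 remains.
Since £52,455 > £39,955, the payout is capped at £39,955.
The business bears the rest of the original loss: £55,205 − £39,955 = £15,250.

£15,250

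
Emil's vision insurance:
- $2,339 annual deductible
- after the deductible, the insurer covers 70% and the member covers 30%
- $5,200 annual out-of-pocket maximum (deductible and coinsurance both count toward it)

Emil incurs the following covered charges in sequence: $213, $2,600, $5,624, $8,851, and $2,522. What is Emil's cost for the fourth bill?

$1,031.60

Claim 1 ($213): entire amount goes to the deductible. Member owes $213 (running OOP $213).
Claim 2 ($2,600): deductible takes $2,126, $474 remains; 30% of $474 = $142.20. Member pays $2,268.20; OOP now $2,481.20.
Claim 3 ($5,624): deductible already satisfied, so member's share is 30% × $5,624 = $1,687.20. Member pays $1,687.20; OOP now $4,168.40.
Claim 4 ($8,851): deductible already satisfied, so member's share is 30% × $8,851 = $2,655.30. Adding that to $4,168.40 gives $6,823.70, past the $5,200 cap; member pays only $5,200 − $4,168.40 = $1,031.60.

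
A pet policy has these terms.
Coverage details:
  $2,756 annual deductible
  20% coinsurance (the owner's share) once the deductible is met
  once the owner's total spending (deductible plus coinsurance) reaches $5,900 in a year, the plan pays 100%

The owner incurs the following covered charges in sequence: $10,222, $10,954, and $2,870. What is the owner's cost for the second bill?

$1,650.80

#1 ($10,222): $2,756 finishes the deductible; $7,466 goes to coinsurance; coinsurance $7,466 × 20% = $1,493.20. Owner owes $4,249.20 (running OOP $4,249.20).
#2 ($10,954): deductible already satisfied, so owner's share is 20% × $10,954 = $2,190.80. That would push OOP to $6,440, over the $5,900 cap, so owner pays $5,900 − $4,249.20 = $1,650.80.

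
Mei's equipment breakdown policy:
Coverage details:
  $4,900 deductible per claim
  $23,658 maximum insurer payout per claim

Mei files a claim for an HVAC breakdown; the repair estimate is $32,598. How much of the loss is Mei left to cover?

Less the $4,900 deductible: $32,598 − $4,900 = $27,698.
Since $27,698 > $23,658, the payout is capped at $23,658.
Out of pocket: $32,598 − $23,658 = $8,940.

$8,940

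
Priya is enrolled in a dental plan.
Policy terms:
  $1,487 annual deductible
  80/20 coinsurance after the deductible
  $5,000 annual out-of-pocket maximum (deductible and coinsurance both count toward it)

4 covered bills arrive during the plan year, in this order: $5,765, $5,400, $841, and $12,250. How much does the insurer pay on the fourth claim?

$10,840.80

Claim 1 — $5,765: deductible takes $1,487, $4,278 remains; 20% of $4,278 = $855.60. Patient pays $2,342.60; OOP now $2,342.60. Plan pays $5,765 − $2,342.60 = $3,422.40.
Claim 2 — $5,400: deductible already satisfied, so patient's share is 20% × $5,400 = $1,080. Patient pays $1,080; OOP now $3,422.60. Plan pays $5,400 − $1,080 = $4,320.
Claim 3 — $841: deductible already satisfied, so patient's share is 20% × $841 = $168.20. Patient pays $168.20; OOP now $3,590.80. Insurer: $841 − $168.20 = $672.80.
Claim 4 — $12,250: deductible met; 20% of $12,250 = $2,450. That would push OOP to $6,040.80, over the $5,000 cap, so patient pays $5,000 − $3,590.80 = $1,409.20. Plan pays $12,250 − $1,409.20 = $10,840.80.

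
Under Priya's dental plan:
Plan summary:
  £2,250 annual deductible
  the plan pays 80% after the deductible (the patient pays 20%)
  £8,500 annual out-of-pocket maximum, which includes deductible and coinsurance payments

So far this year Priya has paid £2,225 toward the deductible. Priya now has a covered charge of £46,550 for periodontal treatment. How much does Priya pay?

Remaining deductible: £2,250 − £2,225 = £25.
After the £25 deductible portion, £46,550 − £25 = £46,525 is subject to coinsurance.
Patient's 20% share of £46,525 is £9,305.
Patient responsibility before any cap: £25 + £9,305 = £9,330.
Adding £9,330 to the £2,225 already spent would give £11,555, which exceeds the £8,500 cap; the patient pays just £8,500 − £2,225 = £6,275.

£6,275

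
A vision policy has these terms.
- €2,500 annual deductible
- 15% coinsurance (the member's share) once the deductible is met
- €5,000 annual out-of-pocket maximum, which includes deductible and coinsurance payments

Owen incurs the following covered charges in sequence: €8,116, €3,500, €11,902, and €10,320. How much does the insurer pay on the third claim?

Bill 1, €8,116: deductible takes €2,500, €5,616 remains; member's 15% is €842.40. Cost to member: €3,342.40. OOP to date €3,342.40. Plan pays €8,116 − €3,342.40 = €4,773.60.
Bill 2, €3,500: 15% coinsurance on €3,500 = €525. Member owes €525 (running OOP €3,867.40). Plan pays €3,500 − €525 = €2,975.
Bill 3, €11,902: deductible met; 15% of €11,902 = €1,785.30. Adding that to €3,867.40 gives €5,652.70, past the €5,000 cap; member pays only €5,000 − €3,867.40 = €1,132.60. Plan pays €11,902 − €1,132.60 = €10,769.40.

€10,769.40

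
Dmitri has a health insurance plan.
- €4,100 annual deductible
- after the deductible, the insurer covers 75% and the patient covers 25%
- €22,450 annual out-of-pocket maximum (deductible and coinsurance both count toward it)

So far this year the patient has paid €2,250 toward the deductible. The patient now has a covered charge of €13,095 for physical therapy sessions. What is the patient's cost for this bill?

Remaining deductible: €4,100 − €2,250 = €1,850.
That leaves €13,095 − €1,850 = €11,245 for coinsurance.
Coinsurance: €11,245 × 25% = €2,811.25.
So the patient owes €1,850 + €2,811.25 = €4,661.25 before any cap.
Cumulative spending €2,250 + €4,661.25 = €6,911.25 stays under the €22,450 maximum.

€4,661.25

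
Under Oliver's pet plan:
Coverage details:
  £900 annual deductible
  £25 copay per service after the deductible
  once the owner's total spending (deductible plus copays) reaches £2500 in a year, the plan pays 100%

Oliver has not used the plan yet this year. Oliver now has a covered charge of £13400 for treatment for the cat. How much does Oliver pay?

£925

The full £900 deductible is still open; £900 of this bill applies to it.
The remaining £12500 (= £13400 − £900) moves to the copay.
Copay on this service: £25.
That puts the owner's cost at £900 + £25 = £925 before any cap.
Total out-of-pocket so far would be £0 + £925 = £925, below the £2500 cap — no reduction.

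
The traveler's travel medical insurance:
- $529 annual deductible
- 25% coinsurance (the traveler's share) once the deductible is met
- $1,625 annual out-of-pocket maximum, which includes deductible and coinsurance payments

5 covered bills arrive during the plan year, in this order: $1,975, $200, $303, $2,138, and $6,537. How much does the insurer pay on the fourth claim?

Bill 1, $1,975: deductible takes $529, $1,446 remains; 25% of $1,446 = $361.50. Cost to traveler: $890.50. OOP to date $890.50. Plan pays $1,975 − $890.50 = $1,084.50.
Bill 2, $200: deductible already satisfied, so traveler's share is 25% × $200 = $50. Cost to traveler: $50. OOP to date $940.50. Insurer: $200 − $50 = $150.
Bill 3, $303: deductible already satisfied, so traveler's share is 25% × $303 = $75.75. Traveler pays $75.75; OOP now $1,016.25. Insurer: $303 − $75.75 = $227.25.
Bill 4, $2,138: 25% coinsurance on $2,138 = $534.50. Cost to traveler: $534.50. OOP to date $1,550.75. Plan pays $2,138 − $534.50 = $1,603.50.

$1,603.50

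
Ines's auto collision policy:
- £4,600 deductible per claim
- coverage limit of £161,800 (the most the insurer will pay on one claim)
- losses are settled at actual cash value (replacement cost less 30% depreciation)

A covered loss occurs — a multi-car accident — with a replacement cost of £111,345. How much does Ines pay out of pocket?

Actual cash value after 30% depreciation: £111,345 × 70% = £77,941.50.
After the deductible, £77,941.50 − £4,600 = £73,341.50 remains.
That's under the £161,800 cap, so the insurer reimburses the full £73,341.50.
Out of pocket: £111,345 − £73,341.50 = £38,003.50.

£38,003.50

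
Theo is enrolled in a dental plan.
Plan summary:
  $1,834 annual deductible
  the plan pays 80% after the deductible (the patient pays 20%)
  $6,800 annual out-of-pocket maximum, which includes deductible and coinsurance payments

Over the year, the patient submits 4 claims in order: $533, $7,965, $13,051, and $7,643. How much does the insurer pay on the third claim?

$10,440.80

Bill 1, $533: fully absorbed by the deductible. Patient pays $533; OOP now $533. Plan pays $533 − $533 = $0.
Bill 2, $7,965: $1,301 to deductible, leaving $6,664; patient's 20% is $1,332.80. Patient owes $2,633.80 (running OOP $3,166.80). Insurer: $7,965 − $2,633.80 = $5,331.20.
Bill 3, $13,051: deductible met; 20% of $13,051 = $2,610.20. Patient pays $2,610.20; OOP now $5,777. Insurer: $13,051 − $2,610.20 = $10,440.80.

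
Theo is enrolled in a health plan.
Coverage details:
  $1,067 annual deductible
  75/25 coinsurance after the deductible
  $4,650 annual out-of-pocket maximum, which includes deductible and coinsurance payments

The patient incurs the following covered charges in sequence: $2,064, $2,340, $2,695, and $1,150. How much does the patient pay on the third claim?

$673.75

Bill 1, $2,064: deductible takes $1,067, $997 remains; patient's 25% is $249.25. Cost to patient: $1,316.25. OOP to date $1,316.25.
Bill 2, $2,340: deductible met; 25% of $2,340 = $585. Cost to patient: $585. OOP to date $1,901.25.
Bill 3, $2,695: deductible met; 25% of $2,695 = $673.75. Patient owes $673.75 (running OOP $2,575).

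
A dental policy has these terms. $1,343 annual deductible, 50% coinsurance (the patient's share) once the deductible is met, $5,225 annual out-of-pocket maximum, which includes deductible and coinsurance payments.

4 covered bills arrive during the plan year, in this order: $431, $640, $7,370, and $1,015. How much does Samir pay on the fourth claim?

Claim 1 — $431: entire amount goes to the deductible. Patient owes $431 (running OOP $431).
Claim 2 — $640: all of it applies to the deductible. Cost to patient: $640. OOP to date $1,071.
Claim 3 — $7,370: $272 finishes the deductible; $7,098 goes to coinsurance; coinsurance $7,098 × 50% = $3,549. Patient owes $3,821 (running OOP $4,892).
Claim 4 — $1,015: deductible met; 50% of $1,015 = $507.50. Adding that to $4,892 gives $5,399.50, past the $5,225 cap; patient pays only $5,225 − $4,892 = $333.

$333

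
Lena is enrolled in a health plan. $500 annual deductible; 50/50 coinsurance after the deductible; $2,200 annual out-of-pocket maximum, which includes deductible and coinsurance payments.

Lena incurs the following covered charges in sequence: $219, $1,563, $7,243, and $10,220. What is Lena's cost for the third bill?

$1,059

Claim 1 ($219): all of it applies to the deductible. Patient owes $219 (running OOP $219).
Claim 2 ($1,563): deductible takes $281, $1,282 remains; coinsurance $1,282 × 50% = $641. Cost to patient: $922. OOP to date $1,141.
Claim 3 ($7,243): deductible already satisfied, so patient's share is 50% × $7,243 = $3,621.50. OOP would hit $4,762.50 > $2,200, so the cap limits the patient to $2,200 − $1,141 = $1,059.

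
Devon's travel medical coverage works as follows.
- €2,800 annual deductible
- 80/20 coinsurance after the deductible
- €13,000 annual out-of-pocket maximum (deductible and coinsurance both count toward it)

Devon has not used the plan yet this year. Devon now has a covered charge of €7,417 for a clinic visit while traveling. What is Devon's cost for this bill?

€3,723.40

The full €2,800 deductible is still open; €2,800 of this bill applies to it.
The remaining €4,617 (= €7,417 − €2,800) moves to coinsurance.
Traveler's 20% share of €4,617 is €923.40.
Traveler responsibility before any cap: €2,800 + €923.40 = €3,723.40.
Year-to-date out-of-pocket becomes €0 + €3,723.40 = €3,723.40, still under the €13,000 maximum, so no cap applies.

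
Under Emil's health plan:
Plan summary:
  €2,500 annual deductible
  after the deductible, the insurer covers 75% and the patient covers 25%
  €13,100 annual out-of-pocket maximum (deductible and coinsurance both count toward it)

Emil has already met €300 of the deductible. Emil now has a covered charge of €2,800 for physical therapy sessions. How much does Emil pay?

Deductible still to meet: €2,500 − €300 = €2,200.
After the €2,200 deductible portion, €2,800 − €2,200 = €600 is subject to coinsurance.
Coinsurance: €600 × 25% = €150.
So the patient owes €2,200 + €150 = €2,350 before any cap.
Total out-of-pocket so far would be €300 + €2,350 = €2,650, below the €13,100 cap — no reduction.

€2,350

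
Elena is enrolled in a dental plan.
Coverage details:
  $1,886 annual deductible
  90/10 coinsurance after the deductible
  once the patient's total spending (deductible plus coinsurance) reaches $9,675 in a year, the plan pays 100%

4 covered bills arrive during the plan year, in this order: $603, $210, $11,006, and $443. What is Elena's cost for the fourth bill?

$44.30

Claim 1 ($603): all of it applies to the deductible. Patient owes $603 (running OOP $603).
Claim 2 ($210): entire amount goes to the deductible. Patient owes $210 (running OOP $813).
Claim 3 ($11,006): $1,073 to deductible, leaving $9,933; 10% of $9,933 = $993.30. Patient owes $2,066.30 (running OOP $2,879.30).
Claim 4 ($443): deductible met; 10% of $443 = $44.30. Patient pays $44.30; OOP now $2,923.60.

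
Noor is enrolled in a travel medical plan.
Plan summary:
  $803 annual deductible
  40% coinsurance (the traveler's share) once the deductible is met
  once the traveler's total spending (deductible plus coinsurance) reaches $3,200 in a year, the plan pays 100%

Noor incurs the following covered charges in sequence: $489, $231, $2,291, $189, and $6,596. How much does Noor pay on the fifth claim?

$1,438.20

Bill 1, $489: fully absorbed by the deductible. Traveler owes $489 (running OOP $489).
Bill 2, $231: fully absorbed by the deductible. Traveler pays $231; OOP now $720.
Bill 3, $2,291: $83 to deductible, leaving $2,208; coinsurance $2,208 × 40% = $883.20. Cost to traveler: $966.20. OOP to date $1,686.20.
Bill 4, $189: deductible met; 40% of $189 = $75.60. Traveler pays $75.60; OOP now $1,761.80.
Bill 5, $6,596: 40% coinsurance on $6,596 = $2,638.40. OOP would hit $4,400.20 > $3,200, so the cap limits the traveler to $3,200 − $1,761.80 = $1,438.20.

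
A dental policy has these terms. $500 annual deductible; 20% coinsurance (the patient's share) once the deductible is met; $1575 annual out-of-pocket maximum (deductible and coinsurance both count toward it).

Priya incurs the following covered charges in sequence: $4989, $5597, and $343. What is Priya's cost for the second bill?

Bill 1, $4989: $500 to deductible, leaving $4489; patient's 20% is $897.80. Patient owes $1397.80 (running OOP $1397.80).
Bill 2, $5597: deductible already satisfied, so patient's share is 20% × $5597 = $1119.40. That would push OOP to $2517.20, over the $1575 cap, so patient pays $1575 − $1397.80 = $177.20.

$177.20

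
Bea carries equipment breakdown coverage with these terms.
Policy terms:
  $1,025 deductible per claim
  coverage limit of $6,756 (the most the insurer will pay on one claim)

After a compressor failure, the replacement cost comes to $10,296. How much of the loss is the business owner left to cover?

Less the $1,025 deductible: $10,296 − $1,025 = $9,271.
Since $9,271 > $6,756, the payout is capped at $6,756.
Business owner's share is the uncovered remainder: $10,296 − $6,756 = $3,540.

$3,540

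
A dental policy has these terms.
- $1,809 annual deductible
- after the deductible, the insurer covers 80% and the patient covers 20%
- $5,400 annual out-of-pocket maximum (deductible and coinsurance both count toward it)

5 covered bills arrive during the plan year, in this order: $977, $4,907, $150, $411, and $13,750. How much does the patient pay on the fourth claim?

$82.20

Claim 1 — $977: entire amount goes to the deductible. Cost to patient: $977. OOP to date $977.
Claim 2 — $4,907: $832 finishes the deductible; $4,075 goes to coinsurance; 20% of $4,075 = $815. Cost to patient: $1,647. OOP to date $2,624.
Claim 3 — $150: deductible already satisfied, so patient's share is 20% × $150 = $30. Patient pays $30; OOP now $2,654.
Claim 4 — $411: deductible met; 20% of $411 = $82.20. Patient owes $82.20 (running OOP $2,736.20).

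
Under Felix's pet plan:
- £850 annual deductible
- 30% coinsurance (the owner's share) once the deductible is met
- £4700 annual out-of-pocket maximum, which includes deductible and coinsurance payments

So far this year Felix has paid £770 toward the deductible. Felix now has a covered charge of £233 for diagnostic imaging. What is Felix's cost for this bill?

Remaining deductible: £850 − £770 = £80.
After the £80 deductible portion, £233 − £80 = £153 is subject to coinsurance.
Owner's 30% share of £153 is £45.90.
So the owner owes £80 + £45.90 = £125.90 before any cap.
Total out-of-pocket so far would be £770 + £125.90 = £895.90, below the £4700 cap — no reduction.

£125.90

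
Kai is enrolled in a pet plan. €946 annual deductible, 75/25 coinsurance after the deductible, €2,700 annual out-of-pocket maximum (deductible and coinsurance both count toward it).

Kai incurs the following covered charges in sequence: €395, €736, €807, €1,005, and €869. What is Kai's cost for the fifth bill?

Bill 1, €395: fully absorbed by the deductible. Owner pays €395; OOP now €395.
Bill 2, €736: €551 to deductible, leaving €185; 25% of €185 = €46.25. Owner pays €597.25; OOP now €992.25.
Bill 3, €807: deductible already satisfied, so owner's share is 25% × €807 = €201.75. Owner owes €201.75 (running OOP €1,194).
Bill 4, €1,005: deductible met; 25% of €1,005 = €251.25. Owner owes €251.25 (running OOP €1,445.25).
Bill 5, €869: deductible already satisfied, so owner's share is 25% × €869 = €217.25. Cost to owner: €217.25. OOP to date €1,662.50.

€217.25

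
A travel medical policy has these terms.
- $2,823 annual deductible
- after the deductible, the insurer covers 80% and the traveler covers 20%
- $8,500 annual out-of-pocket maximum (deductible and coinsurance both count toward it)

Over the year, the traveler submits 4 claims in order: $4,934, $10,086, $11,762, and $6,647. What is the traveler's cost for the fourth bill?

Claim 1 — $4,934: $2,823 finishes the deductible; $2,111 goes to coinsurance; coinsurance $2,111 × 20% = $422.20. Cost to traveler: $3,245.20. OOP to date $3,245.20.
Claim 2 — $10,086: deductible met; 20% of $10,086 = $2,017.20. Traveler owes $2,017.20 (running OOP $5,262.40).
Claim 3 — $11,762: 20% coinsurance on $11,762 = $2,352.40. Traveler owes $2,352.40 (running OOP $7,614.80).
Claim 4 — $6,647: 20% coinsurance on $6,647 = $1,329.40. OOP would hit $8,944.20 > $8,500, so the cap limits the traveler to $8,500 − $7,614.80 = $885.20.

$885.20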